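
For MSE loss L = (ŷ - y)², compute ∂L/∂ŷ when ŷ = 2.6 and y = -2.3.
∂L/∂ŷ = 9.8

∂L/∂ŷ = 2(ŷ - y) = 2(2.6 - -2.3) = 2(4.9) = 9.8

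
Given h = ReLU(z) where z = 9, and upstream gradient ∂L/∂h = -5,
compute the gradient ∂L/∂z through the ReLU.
∂L/∂z = -5

h = ReLU(9) = 9
Since z > 0: ∂h/∂z = 1
∂L/∂z = ∂L/∂h · ∂h/∂z = -5 × 1 = -5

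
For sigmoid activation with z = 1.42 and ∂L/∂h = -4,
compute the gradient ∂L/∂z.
∂L/∂z = -0.6271

σ(1.42) = 0.8053
σ'(1.42) = σ(1.42)(1 - σ(1.42)) = 0.8053 × 0.1947 = 0.1568
∂L/∂z = ∂L/∂h · σ'(z) = -4 × 0.1568 = -0.6271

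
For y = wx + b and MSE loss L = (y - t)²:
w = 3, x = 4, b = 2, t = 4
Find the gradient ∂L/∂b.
∂L/∂b = 20

y = wx + b = (3)(4) + 2 = 14
∂L/∂y = 2(y - t) = 2(14 - 4) = 20
∂y/∂b = 1
∂L/∂b = ∂L/∂y · ∂y/∂b = 20 × 1 = 20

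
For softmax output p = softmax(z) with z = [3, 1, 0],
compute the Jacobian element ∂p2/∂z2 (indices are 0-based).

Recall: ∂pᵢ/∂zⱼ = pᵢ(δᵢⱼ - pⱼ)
∂p2/∂z2 = 0.04025

p = softmax(z) = [0.8438, 0.1142, 0.04201]
p2 = 0.04201

∂p2/∂z2 = p2(1 - p2) = 0.04201 × (1 - 0.04201) = 0.04025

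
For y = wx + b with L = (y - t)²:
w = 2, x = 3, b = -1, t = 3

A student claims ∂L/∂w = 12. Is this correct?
Correct

y = (2)(3) + -1 = 5
∂L/∂y = 2(y - t) = 2(5 - 3) = 4
∂y/∂w = x = 3
∂L/∂w = 4 × 3 = 12

Claimed value: 12
Correct: The correct gradient is 12.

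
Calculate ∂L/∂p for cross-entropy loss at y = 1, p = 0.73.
∂L/∂p = -1.37

∂L/∂p = -y/p + (1-y)/(1-p) = -1/0.73 + 0 = -1.37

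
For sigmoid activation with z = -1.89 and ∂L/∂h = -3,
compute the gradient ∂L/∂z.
∂L/∂z = -0.3421

σ(-1.89) = 0.1312
σ'(-1.89) = σ(-1.89)(1 - σ(-1.89)) = 0.1312 × 0.8688 = 0.114
∂L/∂z = ∂L/∂h · σ'(z) = -3 × 0.114 = -0.3421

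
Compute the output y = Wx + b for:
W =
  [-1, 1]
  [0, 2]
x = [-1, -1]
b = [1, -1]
y = [1, -3]

Wx = [-1×-1 + 1×-1, 0×-1 + 2×-1]
   = [0, -2]
y = Wx + b = [0 + 1, -2 + -1] = [1, -3]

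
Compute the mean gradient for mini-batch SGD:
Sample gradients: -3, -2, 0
Average gradient = -1.667

Average = (1/3)(-3 + -2 + 0) = -5/3 = -1.667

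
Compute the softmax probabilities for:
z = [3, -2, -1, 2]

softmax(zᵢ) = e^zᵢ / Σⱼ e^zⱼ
p = [0.7179, 0.0048, 0.0131, 0.2641]

exp(z) = [20.09, 0.1353, 0.3679, 7.389]
Sum = 27.98
p = [0.7179, 0.0048, 0.0131, 0.2641]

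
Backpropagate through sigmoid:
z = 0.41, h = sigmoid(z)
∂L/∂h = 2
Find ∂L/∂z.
∂L/∂z = 0.4796

σ(0.41) = 0.6011
σ'(0.41) = σ(0.41)(1 - σ(0.41)) = 0.6011 × 0.3989 = 0.2398
∂L/∂z = ∂L/∂h · σ'(z) = 2 × 0.2398 = 0.4796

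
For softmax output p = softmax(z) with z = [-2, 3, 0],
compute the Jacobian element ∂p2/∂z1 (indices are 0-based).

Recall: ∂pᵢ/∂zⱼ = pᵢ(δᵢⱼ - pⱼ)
∂p2/∂z1 = -0.0446

p = softmax(z) = [0.006377, 0.9465, 0.04712]
p2 = 0.04712, p1 = 0.9465

∂p2/∂z1 = -p2 × p1 = -0.04712 × 0.9465 = -0.0446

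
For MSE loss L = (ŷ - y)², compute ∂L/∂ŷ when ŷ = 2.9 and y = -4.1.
∂L/∂ŷ = 14.0

∂L/∂ŷ = 2(ŷ - y) = 2(2.9 - -4.1) = 2(7.0) = 14.0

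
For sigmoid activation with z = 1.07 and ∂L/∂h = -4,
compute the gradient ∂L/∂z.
∂L/∂z = -0.7607

σ(1.07) = 0.7446
σ'(1.07) = σ(1.07)(1 - σ(1.07)) = 0.7446 × 0.2554 = 0.1902
∂L/∂z = ∂L/∂h · σ'(z) = -4 × 0.1902 = -0.7607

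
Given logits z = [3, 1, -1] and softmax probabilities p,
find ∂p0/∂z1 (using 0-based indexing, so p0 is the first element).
∂p0/∂z1 = -0.1017

p = softmax(z) = [0.8668, 0.1173, 0.01588]
p0 = 0.8668, p1 = 0.1173

∂p0/∂z1 = -p0 × p1 = -0.8668 × 0.1173 = -0.1017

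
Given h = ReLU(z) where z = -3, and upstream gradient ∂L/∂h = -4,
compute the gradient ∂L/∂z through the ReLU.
∂L/∂z = 0

h = ReLU(-3) = 0
Since z < 0: ∂h/∂z = 0
∂L/∂z = ∂L/∂h · ∂h/∂z = -4 × 0 = 0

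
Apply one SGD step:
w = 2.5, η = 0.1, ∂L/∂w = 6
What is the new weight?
w_new = 1.9

w_new = w - η·∂L/∂w = 2.5 - 0.1×(6) = 2.5 - (0.6) = 1.9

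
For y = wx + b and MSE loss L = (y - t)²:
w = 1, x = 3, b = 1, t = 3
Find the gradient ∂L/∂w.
∂L/∂w = 6

y = wx + b = (1)(3) + 1 = 4
∂L/∂y = 2(y - t) = 2(4 - 3) = 2
∂y/∂w = x = 3
∂L/∂w = ∂L/∂y · ∂y/∂w = 2 × 3 = 6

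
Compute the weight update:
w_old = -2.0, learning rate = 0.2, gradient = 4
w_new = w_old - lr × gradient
w_new = -2.8

w_new = w - η·∂L/∂w = -2.0 - 0.2×(4) = -2.0 - (0.8) = -2.8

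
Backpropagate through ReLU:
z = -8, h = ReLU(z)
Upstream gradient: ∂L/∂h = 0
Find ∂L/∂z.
∂L/∂z = 0

h = ReLU(-8) = 0
Since z < 0: ∂h/∂z = 0
∂L/∂z = ∂L/∂h · ∂h/∂z = 0 × 0 = 0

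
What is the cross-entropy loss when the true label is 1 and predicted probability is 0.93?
L = 0.07257

L = -1·log(0.93) - 0·log(0.07) = -log(0.93) = 0.07257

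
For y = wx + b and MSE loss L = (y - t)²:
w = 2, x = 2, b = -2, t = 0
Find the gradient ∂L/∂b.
∂L/∂b = 4

y = wx + b = (2)(2) + -2 = 2
∂L/∂y = 2(y - t) = 2(2 - 0) = 4
∂y/∂b = 1
∂L/∂b = ∂L/∂y · ∂y/∂b = 4 × 1 = 4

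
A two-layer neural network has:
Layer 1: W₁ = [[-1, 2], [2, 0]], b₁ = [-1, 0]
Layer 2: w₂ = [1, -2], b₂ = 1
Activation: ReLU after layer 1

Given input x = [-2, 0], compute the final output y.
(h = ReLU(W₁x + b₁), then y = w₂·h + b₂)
y = 2

Layer 1 pre-activation: z₁ = [1, -4]
After ReLU: h = [1, 0]
Layer 2 output: y = 1×1 + -2×0 + 1 = 2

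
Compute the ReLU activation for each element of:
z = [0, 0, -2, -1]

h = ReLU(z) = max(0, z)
h = [0, 0, 0, 0]

ReLU applied element-wise: max(0,0)=0, max(0,0)=0, max(0,-2)=0, max(0,-1)=0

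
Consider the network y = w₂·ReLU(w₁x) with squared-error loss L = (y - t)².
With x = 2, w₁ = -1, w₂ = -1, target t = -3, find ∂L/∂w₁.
∂L/∂w₁ = 0

Forward pass:
z = w₁x = -1×2 = -2
h = ReLU(-2) = 0
y = w₂h = -1×0 = 0

Backward pass:
∂L/∂y = 2(y - t) = 2(0 - -3) = 6
∂y/∂h = w₂ = -1
∂h/∂z = 0 (ReLU derivative)
∂z/∂w₁ = x = 2

∂L/∂w₁ = 6 × -1 × 0 × 2 = 0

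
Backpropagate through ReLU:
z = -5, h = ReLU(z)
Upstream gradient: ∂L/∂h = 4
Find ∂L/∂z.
∂L/∂z = 0

h = ReLU(-5) = 0
Since z < 0: ∂h/∂z = 0
∂L/∂z = ∂L/∂h · ∂h/∂z = 4 × 0 = 0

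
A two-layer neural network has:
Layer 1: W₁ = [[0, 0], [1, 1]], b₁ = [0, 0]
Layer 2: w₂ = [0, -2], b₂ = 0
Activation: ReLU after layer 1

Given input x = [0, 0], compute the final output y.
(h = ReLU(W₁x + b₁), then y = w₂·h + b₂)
y = 0

Layer 1 pre-activation: z₁ = [0, 0]
After ReLU: h = [0, 0]
Layer 2 output: y = 0×0 + -2×0 + 0 = 0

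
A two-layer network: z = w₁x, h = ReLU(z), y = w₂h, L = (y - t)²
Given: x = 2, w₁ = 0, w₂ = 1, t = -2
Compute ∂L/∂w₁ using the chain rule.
∂L/∂w₁ = 0

Forward pass:
z = w₁x = 0×2 = 0
h = ReLU(0) = 0
y = w₂h = 1×0 = 0

Backward pass:
∂L/∂y = 2(y - t) = 2(0 - -2) = 4
∂y/∂h = w₂ = 1
∂h/∂z = 0 (ReLU derivative)
∂z/∂w₁ = x = 2

∂L/∂w₁ = 4 × 1 × 0 × 2 = 0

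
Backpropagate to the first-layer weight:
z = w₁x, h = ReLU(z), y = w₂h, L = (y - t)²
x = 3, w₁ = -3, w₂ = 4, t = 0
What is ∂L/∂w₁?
∂L/∂w₁ = 0

Forward pass:
z = w₁x = -3×3 = -9
h = ReLU(-9) = 0
y = w₂h = 4×0 = 0

Backward pass:
∂L/∂y = 2(y - t) = 2(0 - 0) = 0
∂y/∂h = w₂ = 4
∂h/∂z = 0 (ReLU derivative)
∂z/∂w₁ = x = 3

∂L/∂w₁ = 0 × 4 × 0 × 3 = 0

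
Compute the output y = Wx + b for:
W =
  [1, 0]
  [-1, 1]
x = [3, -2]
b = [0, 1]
y = [3, -4]

Wx = [1×3 + 0×-2, -1×3 + 1×-2]
   = [3, -5]
y = Wx + b = [3 + 0, -5 + 1] = [3, -4]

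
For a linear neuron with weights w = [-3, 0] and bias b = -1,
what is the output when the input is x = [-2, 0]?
y = 5

y = (-3)(-2) + (0)(0) + -1 = 5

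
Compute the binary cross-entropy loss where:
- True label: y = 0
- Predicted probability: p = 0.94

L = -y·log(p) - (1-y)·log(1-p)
L = 2.813

L = -0·log(0.94) - 1·log(0.06) = -log(0.06) = 2.813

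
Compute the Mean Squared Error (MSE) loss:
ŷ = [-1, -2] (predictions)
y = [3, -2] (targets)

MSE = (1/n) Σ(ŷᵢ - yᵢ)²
MSE = 8

MSE = (1/2)((-1-3)² + (-2--2)²) = (1/2)(16 + 0) = 8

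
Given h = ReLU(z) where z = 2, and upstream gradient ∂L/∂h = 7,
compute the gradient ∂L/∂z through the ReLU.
∂L/∂z = 7

h = ReLU(2) = 2
Since z > 0: ∂h/∂z = 1
∂L/∂z = ∂L/∂h · ∂h/∂z = 7 × 1 = 7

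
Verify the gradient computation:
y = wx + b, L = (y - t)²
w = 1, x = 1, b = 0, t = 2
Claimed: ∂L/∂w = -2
Correct

y = (1)(1) + 0 = 1
∂L/∂y = 2(y - t) = 2(1 - 2) = -2
∂y/∂w = x = 1
∂L/∂w = -2 × 1 = -2

Claimed value: -2
Correct: The correct gradient is -2.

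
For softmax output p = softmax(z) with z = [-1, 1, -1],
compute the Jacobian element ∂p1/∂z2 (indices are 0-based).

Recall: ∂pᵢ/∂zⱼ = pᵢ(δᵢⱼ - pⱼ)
∂p1/∂z2 = -0.08382

p = softmax(z) = [0.1065, 0.787, 0.1065]
p1 = 0.787, p2 = 0.1065

∂p1/∂z2 = -p1 × p2 = -0.787 × 0.1065 = -0.08382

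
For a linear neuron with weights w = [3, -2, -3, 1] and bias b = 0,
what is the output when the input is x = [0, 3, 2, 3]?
y = -9

y = (3)(0) + (-2)(3) + (-3)(2) + (1)(3) + 0 = -9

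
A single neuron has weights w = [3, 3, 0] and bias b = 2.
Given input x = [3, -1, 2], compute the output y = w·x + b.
y = 8

y = (3)(3) + (3)(-1) + (0)(2) + 2 = 8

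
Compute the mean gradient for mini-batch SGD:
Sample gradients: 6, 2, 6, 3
Average gradient = 4.25

Average = (1/4)(6 + 2 + 6 + 3) = 17/4 = 4.25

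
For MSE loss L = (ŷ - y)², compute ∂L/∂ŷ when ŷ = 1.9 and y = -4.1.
∂L/∂ŷ = 12.0

∂L/∂ŷ = 2(ŷ - y) = 2(1.9 - -4.1) = 2(6.0) = 12.0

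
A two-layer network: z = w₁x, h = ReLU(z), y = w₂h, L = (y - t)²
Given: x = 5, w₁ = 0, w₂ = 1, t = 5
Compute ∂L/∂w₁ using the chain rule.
∂L/∂w₁ = 0

Forward pass:
z = w₁x = 0×5 = 0
h = ReLU(0) = 0
y = w₂h = 1×0 = 0

Backward pass:
∂L/∂y = 2(y - t) = 2(0 - 5) = -10
∂y/∂h = w₂ = 1
∂h/∂z = 0 (ReLU derivative)
∂z/∂w₁ = x = 5

∂L/∂w₁ = -10 × 1 × 0 × 5 = 0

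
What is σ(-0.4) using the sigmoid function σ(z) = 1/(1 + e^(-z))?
0.4013

sigmoid(-0.4) = 1/(1 + e^(0.4)) = 1/(1 + 1.492) = 0.4013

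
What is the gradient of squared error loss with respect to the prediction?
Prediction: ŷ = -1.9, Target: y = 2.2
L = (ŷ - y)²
∂L/∂ŷ = -8.2

∂L/∂ŷ = 2(ŷ - y) = 2(-1.9 - 2.2) = 2(-4.1) = -8.2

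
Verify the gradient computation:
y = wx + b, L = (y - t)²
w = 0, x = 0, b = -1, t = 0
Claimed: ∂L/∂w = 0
Correct

y = (0)(0) + -1 = -1
∂L/∂y = 2(y - t) = 2(-1 - 0) = -2
∂y/∂w = x = 0
∂L/∂w = -2 × 0 = 0

Claimed value: 0
Correct: The correct gradient is 0.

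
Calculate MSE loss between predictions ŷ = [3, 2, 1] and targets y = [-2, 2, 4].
MSE = 11.33

MSE = (1/3)((3--2)² + (2-2)² + (1-4)²) = (1/3)(25 + 0 + 9) = 11.33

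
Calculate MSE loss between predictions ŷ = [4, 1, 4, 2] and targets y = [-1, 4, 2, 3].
MSE = 9.75

MSE = (1/4)((4--1)² + (1-4)² + (4-2)² + (2-3)²) = (1/4)(25 + 9 + 4 + 1) = 9.75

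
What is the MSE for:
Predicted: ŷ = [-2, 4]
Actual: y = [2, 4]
MSE = 8

MSE = (1/2)((-2-2)² + (4-4)²) = (1/2)(16 + 0) = 8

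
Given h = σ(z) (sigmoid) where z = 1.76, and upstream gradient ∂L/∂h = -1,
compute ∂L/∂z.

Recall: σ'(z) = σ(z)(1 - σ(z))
∂L/∂z = -0.1252

σ(1.76) = 0.8532
σ'(1.76) = σ(1.76)(1 - σ(1.76)) = 0.8532 × 0.1468 = 0.1252
∂L/∂z = ∂L/∂h · σ'(z) = -1 × 0.1252 = -0.1252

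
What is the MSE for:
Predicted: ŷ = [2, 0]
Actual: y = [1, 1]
MSE = 1

MSE = (1/2)((2-1)² + (0-1)²) = (1/2)(1 + 1) = 1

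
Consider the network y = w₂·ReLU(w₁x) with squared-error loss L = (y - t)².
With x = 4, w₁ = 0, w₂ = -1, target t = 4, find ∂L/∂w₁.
∂L/∂w₁ = 0

Forward pass:
z = w₁x = 0×4 = 0
h = ReLU(0) = 0
y = w₂h = -1×0 = 0

Backward pass:
∂L/∂y = 2(y - t) = 2(0 - 4) = -8
∂y/∂h = w₂ = -1
∂h/∂z = 0 (ReLU derivative)
∂z/∂w₁ = x = 4

∂L/∂w₁ = -8 × -1 × 0 × 4 = 0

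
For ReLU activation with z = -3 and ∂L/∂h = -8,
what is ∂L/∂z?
∂L/∂z = 0

h = ReLU(-3) = 0
Since z < 0: ∂h/∂z = 0
∂L/∂z = ∂L/∂h · ∂h/∂z = -8 × 0 = 0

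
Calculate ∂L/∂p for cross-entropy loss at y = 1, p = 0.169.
∂L/∂p = -5.917

∂L/∂p = -y/p + (1-y)/(1-p) = -1/0.169 + 0 = -5.917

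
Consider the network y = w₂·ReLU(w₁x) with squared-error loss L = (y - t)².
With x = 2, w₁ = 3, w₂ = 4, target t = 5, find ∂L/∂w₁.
∂L/∂w₁ = 304

Forward pass:
z = w₁x = 3×2 = 6
h = ReLU(6) = 6
y = w₂h = 4×6 = 24

Backward pass:
∂L/∂y = 2(y - t) = 2(24 - 5) = 38
∂y/∂h = w₂ = 4
∂h/∂z = 1 (ReLU derivative)
∂z/∂w₁ = x = 2

∂L/∂w₁ = 38 × 4 × 1 × 2 = 304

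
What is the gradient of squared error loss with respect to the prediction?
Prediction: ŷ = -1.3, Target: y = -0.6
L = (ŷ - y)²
∂L/∂ŷ = -1.4

∂L/∂ŷ = 2(ŷ - y) = 2(-1.3 - -0.6) = 2(-0.7) = -1.4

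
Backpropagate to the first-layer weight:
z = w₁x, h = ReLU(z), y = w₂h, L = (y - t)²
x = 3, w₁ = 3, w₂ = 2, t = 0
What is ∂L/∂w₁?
∂L/∂w₁ = 216

Forward pass:
z = w₁x = 3×3 = 9
h = ReLU(9) = 9
y = w₂h = 2×9 = 18

Backward pass:
∂L/∂y = 2(y - t) = 2(18 - 0) = 36
∂y/∂h = w₂ = 2
∂h/∂z = 1 (ReLU derivative)
∂z/∂w₁ = x = 3

∂L/∂w₁ = 36 × 2 × 1 × 3 = 216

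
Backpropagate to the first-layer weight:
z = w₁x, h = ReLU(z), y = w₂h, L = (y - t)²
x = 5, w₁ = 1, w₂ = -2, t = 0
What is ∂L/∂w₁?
∂L/∂w₁ = 200

Forward pass:
z = w₁x = 1×5 = 5
h = ReLU(5) = 5
y = w₂h = -2×5 = -10

Backward pass:
∂L/∂y = 2(y - t) = 2(-10 - 0) = -20
∂y/∂h = w₂ = -2
∂h/∂z = 1 (ReLU derivative)
∂z/∂w₁ = x = 5

∂L/∂w₁ = -20 × -2 × 1 × 5 = 200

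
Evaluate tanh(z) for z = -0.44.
-0.4136

tanh(-0.44) = (e^(-0.44) - e^(0.44))/(e^(-0.44) + e^(0.44)) = -0.4136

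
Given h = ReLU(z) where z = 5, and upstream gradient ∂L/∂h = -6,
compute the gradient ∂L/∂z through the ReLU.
∂L/∂z = -6

h = ReLU(5) = 5
Since z > 0: ∂h/∂z = 1
∂L/∂z = ∂L/∂h · ∂h/∂z = -6 × 1 = -6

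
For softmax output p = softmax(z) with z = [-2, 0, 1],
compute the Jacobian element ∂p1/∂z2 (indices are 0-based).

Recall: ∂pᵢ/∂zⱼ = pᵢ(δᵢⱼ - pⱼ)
∂p1/∂z2 = -0.183

p = softmax(z) = [0.03512, 0.2595, 0.7054]
p1 = 0.2595, p2 = 0.7054

∂p1/∂z2 = -p1 × p2 = -0.2595 × 0.7054 = -0.183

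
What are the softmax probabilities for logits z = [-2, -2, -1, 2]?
p = [0.0169, 0.0169, 0.0458, 0.9205]

exp(z) = [0.1353, 0.1353, 0.3679, 7.389]
Sum = 8.028
p = [0.0169, 0.0169, 0.0458, 0.9205]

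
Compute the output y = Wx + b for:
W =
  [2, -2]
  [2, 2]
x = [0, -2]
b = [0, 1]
y = [4, -3]

Wx = [2×0 + -2×-2, 2×0 + 2×-2]
   = [4, -4]
y = Wx + b = [4 + 0, -4 + 1] = [4, -3]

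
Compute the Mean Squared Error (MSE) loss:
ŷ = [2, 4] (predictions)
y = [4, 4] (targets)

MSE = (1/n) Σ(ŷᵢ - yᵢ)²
MSE = 2

MSE = (1/2)((2-4)² + (4-4)²) = (1/2)(4 + 0) = 2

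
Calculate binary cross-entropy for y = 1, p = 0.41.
L = 0.8916

L = -1·log(0.41) - 0·log(0.59) = -log(0.41) = 0.8916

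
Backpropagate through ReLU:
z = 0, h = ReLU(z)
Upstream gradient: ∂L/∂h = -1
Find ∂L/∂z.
∂L/∂z = 0

h = ReLU(0) = 0
At z = 0: ∂h/∂z = 0 (by convention)
∂L/∂z = ∂L/∂h · ∂h/∂z = -1 × 0 = 0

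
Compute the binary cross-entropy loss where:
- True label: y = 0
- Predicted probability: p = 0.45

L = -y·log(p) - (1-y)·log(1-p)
L = 0.5978

L = -0·log(0.45) - 1·log(0.55) = -log(0.55) = 0.5978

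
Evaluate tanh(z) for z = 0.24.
0.2355

tanh(0.24) = (e^(0.24) - e^(-0.24))/(e^(0.24) + e^(-0.24)) = 0.2355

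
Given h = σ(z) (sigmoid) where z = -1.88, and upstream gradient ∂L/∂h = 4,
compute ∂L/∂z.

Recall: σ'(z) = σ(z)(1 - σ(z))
∂L/∂z = 0.4594

σ(-1.88) = 0.1324
σ'(-1.88) = σ(-1.88)(1 - σ(-1.88)) = 0.1324 × 0.8676 = 0.1149
∂L/∂z = ∂L/∂h · σ'(z) = 4 × 0.1149 = 0.4594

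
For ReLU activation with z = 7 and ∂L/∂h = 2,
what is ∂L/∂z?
∂L/∂z = 2

h = ReLU(7) = 7
Since z > 0: ∂h/∂z = 1
∂L/∂z = ∂L/∂h · ∂h/∂z = 2 × 1 = 2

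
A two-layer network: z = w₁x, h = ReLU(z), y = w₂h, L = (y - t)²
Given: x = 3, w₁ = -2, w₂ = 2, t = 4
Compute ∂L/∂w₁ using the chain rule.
∂L/∂w₁ = 0

Forward pass:
z = w₁x = -2×3 = -6
h = ReLU(-6) = 0
y = w₂h = 2×0 = 0

Backward pass:
∂L/∂y = 2(y - t) = 2(0 - 4) = -8
∂y/∂h = w₂ = 2
∂h/∂z = 0 (ReLU derivative)
∂z/∂w₁ = x = 3

∂L/∂w₁ = -8 × 2 × 0 × 3 = 0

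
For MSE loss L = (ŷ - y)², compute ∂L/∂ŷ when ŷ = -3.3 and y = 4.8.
∂L/∂ŷ = -16.2

∂L/∂ŷ = 2(ŷ - y) = 2(-3.3 - 4.8) = 2(-8.1) = -16.2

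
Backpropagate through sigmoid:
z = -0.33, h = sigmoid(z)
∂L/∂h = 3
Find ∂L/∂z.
∂L/∂z = 0.7299

σ(-0.33) = 0.4182
σ'(-0.33) = σ(-0.33)(1 - σ(-0.33)) = 0.4182 × 0.5818 = 0.2433
∂L/∂z = ∂L/∂h · σ'(z) = 3 × 0.2433 = 0.7299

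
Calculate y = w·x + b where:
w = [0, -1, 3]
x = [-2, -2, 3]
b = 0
y = 11

y = (0)(-2) + (-1)(-2) + (3)(3) + 0 = 11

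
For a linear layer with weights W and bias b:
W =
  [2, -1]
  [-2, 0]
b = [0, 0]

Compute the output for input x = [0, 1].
y = [-1, 0]

Wx = [2×0 + -1×1, -2×0 + 0×1]
   = [-1, 0]
y = Wx + b = [-1 + 0, 0 + 0] = [-1, 0]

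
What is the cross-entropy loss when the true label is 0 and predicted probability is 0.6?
L = 0.9163

L = -0·log(0.6) - 1·log(0.4) = -log(0.4) = 0.9163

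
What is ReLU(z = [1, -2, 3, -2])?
h = [1, 0, 3, 0]

ReLU applied element-wise: max(0,1)=1, max(0,-2)=0, max(0,3)=3, max(0,-2)=0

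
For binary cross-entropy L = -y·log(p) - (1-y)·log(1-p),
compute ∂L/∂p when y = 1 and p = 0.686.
∂L/∂p = -1.458

∂L/∂p = -y/p + (1-y)/(1-p) = -1/0.686 + 0 = -1.458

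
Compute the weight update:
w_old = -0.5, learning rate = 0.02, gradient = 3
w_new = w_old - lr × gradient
w_new = -0.56

w_new = w - η·∂L/∂w = -0.5 - 0.02×(3) = -0.5 - (0.06) = -0.56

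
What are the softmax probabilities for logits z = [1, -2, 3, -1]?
p = [0.1166, 0.0058, 0.8618, 0.0158]

exp(z) = [2.718, 0.1353, 20.09, 0.3679]
Sum = 23.31
p = [0.1166, 0.0058, 0.8618, 0.0158]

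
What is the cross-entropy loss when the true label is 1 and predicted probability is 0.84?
L = 0.1744

L = -1·log(0.84) - 0·log(0.16) = -log(0.84) = 0.1744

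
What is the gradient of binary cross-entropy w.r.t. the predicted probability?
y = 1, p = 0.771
∂L/∂p = -1.297

∂L/∂p = -y/p + (1-y)/(1-p) = -1/0.771 + 0 = -1.297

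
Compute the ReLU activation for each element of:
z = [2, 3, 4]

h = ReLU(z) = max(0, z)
h = [2, 3, 4]

ReLU applied element-wise: max(0,2)=2, max(0,3)=3, max(0,4)=4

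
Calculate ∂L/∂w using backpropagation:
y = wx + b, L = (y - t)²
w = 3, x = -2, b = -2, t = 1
∂L/∂w = 36

y = wx + b = (3)(-2) + -2 = -8
∂L/∂y = 2(y - t) = 2(-8 - 1) = -18
∂y/∂w = x = -2
∂L/∂w = ∂L/∂y · ∂y/∂w = -18 × -2 = 36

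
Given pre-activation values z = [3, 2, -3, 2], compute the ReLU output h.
h = [3, 2, 0, 2]

ReLU applied element-wise: max(0,3)=3, max(0,2)=2, max(0,-3)=0, max(0,2)=2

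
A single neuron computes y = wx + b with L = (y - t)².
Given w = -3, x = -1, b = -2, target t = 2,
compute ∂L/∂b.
∂L/∂b = -2

y = wx + b = (-3)(-1) + -2 = 1
∂L/∂y = 2(y - t) = 2(1 - 2) = -2
∂y/∂b = 1
∂L/∂b = ∂L/∂y · ∂y/∂b = -2 × 1 = -2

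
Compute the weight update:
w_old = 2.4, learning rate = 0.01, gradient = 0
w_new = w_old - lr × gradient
w_new = 2.4

w_new = w - η·∂L/∂w = 2.4 - 0.01×(0) = 2.4 - (0) = 2.4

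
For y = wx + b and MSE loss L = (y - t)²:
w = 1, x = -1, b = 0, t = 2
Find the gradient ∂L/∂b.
∂L/∂b = -6

y = wx + b = (1)(-1) + 0 = -1
∂L/∂y = 2(y - t) = 2(-1 - 2) = -6
∂y/∂b = 1
∂L/∂b = ∂L/∂y · ∂y/∂b = -6 × 1 = -6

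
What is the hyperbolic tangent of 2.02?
0.9654

tanh(2.02) = (e^(2.02) - e^(-2.02))/(e^(2.02) + e^(-2.02)) = 0.9654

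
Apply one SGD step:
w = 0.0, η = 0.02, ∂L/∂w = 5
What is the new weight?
w_new = -0.1

w_new = w - η·∂L/∂w = 0.0 - 0.02×(5) = 0.0 - (0.1) = -0.1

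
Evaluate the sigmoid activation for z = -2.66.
0.06538

sigmoid(-2.66) = 1/(1 + e^(2.66)) = 1/(1 + 14.3) = 0.06538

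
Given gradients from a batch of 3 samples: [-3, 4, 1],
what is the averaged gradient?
Average gradient = 0.6667

Average = (1/3)(-3 + 4 + 1) = 2/3 = 0.6667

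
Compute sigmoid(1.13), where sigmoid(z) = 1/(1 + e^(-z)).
0.7558

sigmoid(1.13) = 1/(1 + e^(-1.13)) = 1/(1 + 0.323) = 0.7558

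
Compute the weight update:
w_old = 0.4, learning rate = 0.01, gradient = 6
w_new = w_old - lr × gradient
w_new = 0.34

w_new = w - η·∂L/∂w = 0.4 - 0.01×(6) = 0.4 - (0.06) = 0.34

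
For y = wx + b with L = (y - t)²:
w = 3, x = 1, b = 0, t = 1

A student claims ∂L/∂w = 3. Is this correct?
Incorrect

y = (3)(1) + 0 = 3
∂L/∂y = 2(y - t) = 2(3 - 1) = 4
∂y/∂w = x = 1
∂L/∂w = 4 × 1 = 4

Claimed value: 3
Incorrect: The correct gradient is 4.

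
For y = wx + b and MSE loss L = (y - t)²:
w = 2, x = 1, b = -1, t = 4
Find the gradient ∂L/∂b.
∂L/∂b = -6

y = wx + b = (2)(1) + -1 = 1
∂L/∂y = 2(y - t) = 2(1 - 4) = -6
∂y/∂b = 1
∂L/∂b = ∂L/∂y · ∂y/∂b = -6 × 1 = -6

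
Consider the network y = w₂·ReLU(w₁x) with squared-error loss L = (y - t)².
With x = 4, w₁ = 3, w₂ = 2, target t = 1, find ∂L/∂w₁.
∂L/∂w₁ = 368

Forward pass:
z = w₁x = 3×4 = 12
h = ReLU(12) = 12
y = w₂h = 2×12 = 24

Backward pass:
∂L/∂y = 2(y - t) = 2(24 - 1) = 46
∂y/∂h = w₂ = 2
∂h/∂z = 1 (ReLU derivative)
∂z/∂w₁ = x = 4

∂L/∂w₁ = 46 × 2 × 1 × 4 = 368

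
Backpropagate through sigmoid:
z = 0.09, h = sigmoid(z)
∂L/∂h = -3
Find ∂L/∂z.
∂L/∂z = -0.7485

σ(0.09) = 0.5225
σ'(0.09) = σ(0.09)(1 - σ(0.09)) = 0.5225 × 0.4775 = 0.2495
∂L/∂z = ∂L/∂h · σ'(z) = -3 × 0.2495 = -0.7485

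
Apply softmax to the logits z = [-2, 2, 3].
p = [0.0049, 0.2676, 0.7275]

exp(z) = [0.1353, 7.389, 20.09]
Sum = 27.61
p = [0.0049, 0.2676, 0.7275]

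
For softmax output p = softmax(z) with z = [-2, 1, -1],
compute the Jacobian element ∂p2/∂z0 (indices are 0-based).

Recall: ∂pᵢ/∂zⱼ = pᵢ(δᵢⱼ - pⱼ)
∂p2/∂z0 = -0.004797

p = softmax(z) = [0.04201, 0.8438, 0.1142]
p2 = 0.1142, p0 = 0.04201

∂p2/∂z0 = -p2 × p0 = -0.1142 × 0.04201 = -0.004797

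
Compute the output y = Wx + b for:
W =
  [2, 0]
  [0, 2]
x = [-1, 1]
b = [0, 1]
y = [-2, 3]

Wx = [2×-1 + 0×1, 0×-1 + 2×1]
   = [-2, 2]
y = Wx + b = [-2 + 0, 2 + 1] = [-2, 3]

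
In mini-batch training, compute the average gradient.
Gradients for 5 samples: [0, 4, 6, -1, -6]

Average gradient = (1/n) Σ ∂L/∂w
Average gradient = 0.6

Average = (1/5)(0 + 4 + 6 + -1 + -6) = 3/5 = 0.6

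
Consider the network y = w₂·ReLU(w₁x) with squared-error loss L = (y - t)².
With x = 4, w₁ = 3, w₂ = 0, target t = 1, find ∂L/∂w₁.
∂L/∂w₁ = 0

Forward pass:
z = w₁x = 3×4 = 12
h = ReLU(12) = 12
y = w₂h = 0×12 = 0

Backward pass:
∂L/∂y = 2(y - t) = 2(0 - 1) = -2
∂y/∂h = w₂ = 0
∂h/∂z = 1 (ReLU derivative)
∂z/∂w₁ = x = 4

∂L/∂w₁ = -2 × 0 × 1 × 4 = 0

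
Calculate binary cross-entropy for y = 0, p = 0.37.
L = 0.462

L = -0·log(0.37) - 1·log(0.63) = -log(0.63) = 0.462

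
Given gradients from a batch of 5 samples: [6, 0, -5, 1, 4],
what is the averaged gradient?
Average gradient = 1.2

Average = (1/5)(6 + 0 + -5 + 1 + 4) = 6/5 = 1.2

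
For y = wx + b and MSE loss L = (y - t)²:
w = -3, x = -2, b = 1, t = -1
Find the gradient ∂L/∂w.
∂L/∂w = -32

y = wx + b = (-3)(-2) + 1 = 7
∂L/∂y = 2(y - t) = 2(7 - -1) = 16
∂y/∂w = x = -2
∂L/∂w = ∂L/∂y · ∂y/∂w = 16 × -2 = -32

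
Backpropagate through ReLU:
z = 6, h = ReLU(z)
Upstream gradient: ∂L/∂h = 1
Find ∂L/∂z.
∂L/∂z = 1

h = ReLU(6) = 6
Since z > 0: ∂h/∂z = 1
∂L/∂z = ∂L/∂h · ∂h/∂z = 1 × 1 = 1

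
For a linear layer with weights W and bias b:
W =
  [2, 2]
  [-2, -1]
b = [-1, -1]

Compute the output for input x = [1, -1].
y = [-1, -2]

Wx = [2×1 + 2×-1, -2×1 + -1×-1]
   = [0, -1]
y = Wx + b = [0 + -1, -1 + -1] = [-1, -2]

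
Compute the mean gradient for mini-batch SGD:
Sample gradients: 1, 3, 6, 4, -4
Average gradient = 2

Average = (1/5)(1 + 3 + 6 + 4 + -4) = 10/5 = 2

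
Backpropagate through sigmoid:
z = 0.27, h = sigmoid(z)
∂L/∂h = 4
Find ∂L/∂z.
∂L/∂z = 0.982

σ(0.27) = 0.5671
σ'(0.27) = σ(0.27)(1 - σ(0.27)) = 0.5671 × 0.4329 = 0.2455
∂L/∂z = ∂L/∂h · σ'(z) = 4 × 0.2455 = 0.982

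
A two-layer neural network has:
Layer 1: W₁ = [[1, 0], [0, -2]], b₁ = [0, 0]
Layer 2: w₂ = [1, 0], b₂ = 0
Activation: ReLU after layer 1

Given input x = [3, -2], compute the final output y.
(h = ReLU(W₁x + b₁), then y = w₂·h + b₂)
y = 3

Layer 1 pre-activation: z₁ = [3, 4]
After ReLU: h = [3, 4]
Layer 2 output: y = 1×3 + 0×4 + 0 = 3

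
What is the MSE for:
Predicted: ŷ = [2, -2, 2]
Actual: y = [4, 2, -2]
MSE = 12

MSE = (1/3)((2-4)² + (-2-2)² + (2--2)²) = (1/3)(4 + 16 + 16) = 12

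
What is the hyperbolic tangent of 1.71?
0.9366

tanh(1.71) = (e^(1.71) - e^(-1.71))/(e^(1.71) + e^(-1.71)) = 0.9366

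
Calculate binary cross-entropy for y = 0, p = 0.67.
L = 1.109

L = -0·log(0.67) - 1·log(0.33) = -log(0.33) = 1.109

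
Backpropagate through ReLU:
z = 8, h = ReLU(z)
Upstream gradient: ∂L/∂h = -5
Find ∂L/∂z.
∂L/∂z = -5

h = ReLU(8) = 8
Since z > 0: ∂h/∂z = 1
∂L/∂z = ∂L/∂h · ∂h/∂z = -5 × 1 = -5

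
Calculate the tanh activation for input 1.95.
0.9603

tanh(1.95) = (e^(1.95) - e^(-1.95))/(e^(1.95) + e^(-1.95)) = 0.9603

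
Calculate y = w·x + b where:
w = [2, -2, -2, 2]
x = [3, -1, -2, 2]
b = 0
y = 16

y = (2)(3) + (-2)(-1) + (-2)(-2) + (2)(2) + 0 = 16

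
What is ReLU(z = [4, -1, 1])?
h = [4, 0, 1]

ReLU applied element-wise: max(0,4)=4, max(0,-1)=0, max(0,1)=1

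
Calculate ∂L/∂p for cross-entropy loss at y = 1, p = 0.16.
∂L/∂p = -6.25

∂L/∂p = -y/p + (1-y)/(1-p) = -1/0.16 + 0 = -6.25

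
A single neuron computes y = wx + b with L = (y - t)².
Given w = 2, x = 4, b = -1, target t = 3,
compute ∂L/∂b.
∂L/∂b = 8

y = wx + b = (2)(4) + -1 = 7
∂L/∂y = 2(y - t) = 2(7 - 3) = 8
∂y/∂b = 1
∂L/∂b = ∂L/∂y · ∂y/∂b = 8 × 1 = 8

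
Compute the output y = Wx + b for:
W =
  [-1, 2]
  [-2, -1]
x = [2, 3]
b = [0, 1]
y = [4, -6]

Wx = [-1×2 + 2×3, -2×2 + -1×3]
   = [4, -7]
y = Wx + b = [4 + 0, -7 + 1] = [4, -6]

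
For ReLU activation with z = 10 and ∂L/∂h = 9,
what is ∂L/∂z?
∂L/∂z = 9

h = ReLU(10) = 10
Since z > 0: ∂h/∂z = 1
∂L/∂z = ∂L/∂h · ∂h/∂z = 9 × 1 = 9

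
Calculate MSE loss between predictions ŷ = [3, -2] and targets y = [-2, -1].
MSE = 13

MSE = (1/2)((3--2)² + (-2--1)²) = (1/2)(25 + 1) = 13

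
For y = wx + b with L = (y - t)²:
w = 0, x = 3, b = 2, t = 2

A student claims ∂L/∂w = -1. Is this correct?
Incorrect

y = (0)(3) + 2 = 2
∂L/∂y = 2(y - t) = 2(2 - 2) = 0
∂y/∂w = x = 3
∂L/∂w = 0 × 3 = 0

Claimed value: -1
Incorrect: The correct gradient is 0.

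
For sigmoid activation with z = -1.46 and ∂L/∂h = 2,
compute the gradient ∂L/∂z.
∂L/∂z = 0.3059

σ(-1.46) = 0.1885
σ'(-1.46) = σ(-1.46)(1 - σ(-1.46)) = 0.1885 × 0.8115 = 0.1529
∂L/∂z = ∂L/∂h · σ'(z) = 2 × 0.1529 = 0.3059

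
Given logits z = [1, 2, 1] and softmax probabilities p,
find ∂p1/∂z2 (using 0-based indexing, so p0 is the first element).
∂p1/∂z2 = -0.1221

p = softmax(z) = [0.2119, 0.5761, 0.2119]
p1 = 0.5761, p2 = 0.2119

∂p1/∂z2 = -p1 × p2 = -0.5761 × 0.2119 = -0.1221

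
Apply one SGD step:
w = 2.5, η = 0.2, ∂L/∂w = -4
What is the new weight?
w_new = 3.3

w_new = w - η·∂L/∂w = 2.5 - 0.2×(-4) = 2.5 - (-0.8) = 3.3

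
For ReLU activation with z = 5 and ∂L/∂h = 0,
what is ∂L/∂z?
∂L/∂z = 0

h = ReLU(5) = 5
Since z > 0: ∂h/∂z = 1
∂L/∂z = ∂L/∂h · ∂h/∂z = 0 × 1 = 0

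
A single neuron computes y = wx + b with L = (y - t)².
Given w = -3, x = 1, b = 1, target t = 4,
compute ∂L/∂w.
∂L/∂w = -12

y = wx + b = (-3)(1) + 1 = -2
∂L/∂y = 2(y - t) = 2(-2 - 4) = -12
∂y/∂w = x = 1
∂L/∂w = ∂L/∂y · ∂y/∂w = -12 × 1 = -12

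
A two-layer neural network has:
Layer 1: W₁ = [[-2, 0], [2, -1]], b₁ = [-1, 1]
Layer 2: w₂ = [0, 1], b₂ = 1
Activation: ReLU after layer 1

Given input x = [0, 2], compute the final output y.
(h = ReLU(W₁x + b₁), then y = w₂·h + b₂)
y = 1

Layer 1 pre-activation: z₁ = [-1, -1]
After ReLU: h = [0, 0]
Layer 2 output: y = 0×0 + 1×0 + 1 = 1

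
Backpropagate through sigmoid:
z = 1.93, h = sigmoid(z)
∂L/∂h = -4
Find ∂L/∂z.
∂L/∂z = -0.4427

σ(1.93) = 0.8732
σ'(1.93) = σ(1.93)(1 - σ(1.93)) = 0.8732 × 0.1268 = 0.1107
∂L/∂z = ∂L/∂h · σ'(z) = -4 × 0.1107 = -0.4427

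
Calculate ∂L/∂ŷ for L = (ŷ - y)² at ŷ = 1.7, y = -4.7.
∂L/∂ŷ = 12.8

∂L/∂ŷ = 2(ŷ - y) = 2(1.7 - -4.7) = 2(6.4) = 12.8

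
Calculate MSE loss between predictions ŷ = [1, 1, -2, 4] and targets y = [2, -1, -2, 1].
MSE = 3.5

MSE = (1/4)((1-2)² + (1--1)² + (-2--2)² + (4-1)²) = (1/4)(1 + 4 + 0 + 9) = 3.5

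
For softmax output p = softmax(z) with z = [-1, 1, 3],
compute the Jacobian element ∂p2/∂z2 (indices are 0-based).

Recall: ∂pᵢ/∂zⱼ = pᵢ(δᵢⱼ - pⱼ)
∂p2/∂z2 = 0.1154

p = softmax(z) = [0.01588, 0.1173, 0.8668]
p2 = 0.8668

∂p2/∂z2 = p2(1 - p2) = 0.8668 × (1 - 0.8668) = 0.1154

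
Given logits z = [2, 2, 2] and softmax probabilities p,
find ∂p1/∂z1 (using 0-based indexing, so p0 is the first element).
∂p1/∂z1 = 0.2222

p = softmax(z) = [0.3333, 0.3333, 0.3333]
p1 = 0.3333

∂p1/∂z1 = p1(1 - p1) = 0.3333 × (1 - 0.3333) = 0.2222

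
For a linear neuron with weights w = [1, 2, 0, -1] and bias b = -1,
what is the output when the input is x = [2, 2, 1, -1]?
y = 6

y = (1)(2) + (2)(2) + (0)(1) + (-1)(-1) + -1 = 6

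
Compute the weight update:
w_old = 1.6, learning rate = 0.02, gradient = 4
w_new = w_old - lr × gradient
w_new = 1.52

w_new = w - η·∂L/∂w = 1.6 - 0.02×(4) = 1.6 - (0.08) = 1.52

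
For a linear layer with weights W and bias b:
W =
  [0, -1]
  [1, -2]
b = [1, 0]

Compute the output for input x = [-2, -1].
y = [2, 0]

Wx = [0×-2 + -1×-1, 1×-2 + -2×-1]
   = [1, 0]
y = Wx + b = [1 + 1, 0 + 0] = [2, 0]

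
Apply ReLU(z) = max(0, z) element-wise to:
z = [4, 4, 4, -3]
h = [4, 4, 4, 0]

ReLU applied element-wise: max(0,4)=4, max(0,4)=4, max(0,4)=4, max(0,-3)=0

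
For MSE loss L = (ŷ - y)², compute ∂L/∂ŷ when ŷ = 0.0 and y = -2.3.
∂L/∂ŷ = 4.6

∂L/∂ŷ = 2(ŷ - y) = 2(0.0 - -2.3) = 2(2.3) = 4.6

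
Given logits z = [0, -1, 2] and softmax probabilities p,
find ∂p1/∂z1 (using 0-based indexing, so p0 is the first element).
∂p1/∂z1 = 0.04025

p = softmax(z) = [0.1142, 0.04201, 0.8438]
p1 = 0.04201

∂p1/∂z1 = p1(1 - p1) = 0.04201 × (1 - 0.04201) = 0.04025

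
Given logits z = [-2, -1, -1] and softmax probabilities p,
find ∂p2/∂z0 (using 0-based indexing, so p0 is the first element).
∂p2/∂z0 = -0.06561

p = softmax(z) = [0.1554, 0.4223, 0.4223]
p2 = 0.4223, p0 = 0.1554

∂p2/∂z0 = -p2 × p0 = -0.4223 × 0.1554 = -0.06561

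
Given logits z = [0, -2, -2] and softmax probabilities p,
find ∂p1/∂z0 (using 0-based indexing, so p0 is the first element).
∂p1/∂z0 = -0.08382

p = softmax(z) = [0.787, 0.1065, 0.1065]
p1 = 0.1065, p0 = 0.787

∂p1/∂z0 = -p1 × p0 = -0.1065 × 0.787 = -0.08382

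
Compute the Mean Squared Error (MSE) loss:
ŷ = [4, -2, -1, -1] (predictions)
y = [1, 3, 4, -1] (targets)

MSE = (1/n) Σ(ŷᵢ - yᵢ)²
MSE = 14.75

MSE = (1/4)((4-1)² + (-2-3)² + (-1-4)² + (-1--1)²) = (1/4)(9 + 25 + 25 + 0) = 14.75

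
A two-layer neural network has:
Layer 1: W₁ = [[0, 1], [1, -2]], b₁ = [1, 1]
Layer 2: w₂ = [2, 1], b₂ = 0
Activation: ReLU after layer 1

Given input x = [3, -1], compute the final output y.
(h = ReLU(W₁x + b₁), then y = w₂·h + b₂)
y = 6

Layer 1 pre-activation: z₁ = [0, 6]
After ReLU: h = [0, 6]
Layer 2 output: y = 2×0 + 1×6 + 0 = 6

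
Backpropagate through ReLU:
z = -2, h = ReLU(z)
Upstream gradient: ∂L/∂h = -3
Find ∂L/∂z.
∂L/∂z = 0

h = ReLU(-2) = 0
Since z < 0: ∂h/∂z = 0
∂L/∂z = ∂L/∂h · ∂h/∂z = -3 × 0 = 0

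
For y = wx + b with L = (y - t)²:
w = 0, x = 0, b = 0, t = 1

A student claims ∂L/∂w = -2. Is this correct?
Incorrect

y = (0)(0) + 0 = 0
∂L/∂y = 2(y - t) = 2(0 - 1) = -2
∂y/∂w = x = 0
∂L/∂w = -2 × 0 = 0

Claimed value: -2
Incorrect: The correct gradient is 0.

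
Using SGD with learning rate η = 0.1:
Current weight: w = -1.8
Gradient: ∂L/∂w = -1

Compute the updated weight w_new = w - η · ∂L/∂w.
w_new = -1.7

w_new = w - η·∂L/∂w = -1.8 - 0.1×(-1) = -1.8 - (-0.1) = -1.7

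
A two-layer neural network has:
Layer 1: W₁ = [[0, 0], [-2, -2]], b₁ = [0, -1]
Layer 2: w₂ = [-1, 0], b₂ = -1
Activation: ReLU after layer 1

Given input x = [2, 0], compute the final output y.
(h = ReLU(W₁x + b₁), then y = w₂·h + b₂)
y = -1

Layer 1 pre-activation: z₁ = [0, -5]
After ReLU: h = [0, 0]
Layer 2 output: y = -1×0 + 0×0 + -1 = -1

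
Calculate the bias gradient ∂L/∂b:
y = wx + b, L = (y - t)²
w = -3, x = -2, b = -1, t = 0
∂L/∂b = 10

y = wx + b = (-3)(-2) + -1 = 5
∂L/∂y = 2(y - t) = 2(5 - 0) = 10
∂y/∂b = 1
∂L/∂b = ∂L/∂y · ∂y/∂b = 10 × 1 = 10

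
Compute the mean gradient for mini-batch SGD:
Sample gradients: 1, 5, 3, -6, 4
Average gradient = 1.4

Average = (1/5)(1 + 5 + 3 + -6 + 4) = 7/5 = 1.4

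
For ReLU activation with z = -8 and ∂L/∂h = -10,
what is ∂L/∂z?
∂L/∂z = 0

h = ReLU(-8) = 0
Since z < 0: ∂h/∂z = 0
∂L/∂z = ∂L/∂h · ∂h/∂z = -10 × 0 = 0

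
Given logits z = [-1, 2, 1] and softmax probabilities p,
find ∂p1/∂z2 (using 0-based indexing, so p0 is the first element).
∂p1/∂z2 = -0.183

p = softmax(z) = [0.03512, 0.7054, 0.2595]
p1 = 0.7054, p2 = 0.2595

∂p1/∂z2 = -p1 × p2 = -0.7054 × 0.2595 = -0.183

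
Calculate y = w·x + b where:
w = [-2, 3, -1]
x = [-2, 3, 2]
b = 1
y = 12

y = (-2)(-2) + (3)(3) + (-1)(2) + 1 = 12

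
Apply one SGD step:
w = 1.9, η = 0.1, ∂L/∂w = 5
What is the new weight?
w_new = 1.4

w_new = w - η·∂L/∂w = 1.9 - 0.1×(5) = 1.9 - (0.5) = 1.4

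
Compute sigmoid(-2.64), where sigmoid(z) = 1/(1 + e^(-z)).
0.06661

sigmoid(-2.64) = 1/(1 + e^(2.64)) = 1/(1 + 14.01) = 0.06661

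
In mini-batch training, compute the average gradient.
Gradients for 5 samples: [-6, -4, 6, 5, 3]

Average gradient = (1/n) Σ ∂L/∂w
Average gradient = 0.8

Average = (1/5)(-6 + -4 + 6 + 5 + 3) = 4/5 = 0.8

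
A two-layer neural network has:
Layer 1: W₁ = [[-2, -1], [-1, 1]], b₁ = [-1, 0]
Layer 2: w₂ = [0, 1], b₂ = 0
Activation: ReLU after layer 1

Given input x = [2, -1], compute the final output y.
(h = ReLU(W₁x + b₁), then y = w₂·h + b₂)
y = 0

Layer 1 pre-activation: z₁ = [-4, -3]
After ReLU: h = [0, 0]
Layer 2 output: y = 0×0 + 1×0 + 0 = 0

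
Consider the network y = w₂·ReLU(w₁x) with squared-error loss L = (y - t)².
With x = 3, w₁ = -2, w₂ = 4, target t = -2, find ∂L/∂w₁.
∂L/∂w₁ = 0

Forward pass:
z = w₁x = -2×3 = -6
h = ReLU(-6) = 0
y = w₂h = 4×0 = 0

Backward pass:
∂L/∂y = 2(y - t) = 2(0 - -2) = 4
∂y/∂h = w₂ = 4
∂h/∂z = 0 (ReLU derivative)
∂z/∂w₁ = x = 3

∂L/∂w₁ = 4 × 4 × 0 × 3 = 0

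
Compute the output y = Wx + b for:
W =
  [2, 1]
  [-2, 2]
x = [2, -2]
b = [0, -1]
y = [2, -9]

Wx = [2×2 + 1×-2, -2×2 + 2×-2]
   = [2, -8]
y = Wx + b = [2 + 0, -8 + -1] = [2, -9]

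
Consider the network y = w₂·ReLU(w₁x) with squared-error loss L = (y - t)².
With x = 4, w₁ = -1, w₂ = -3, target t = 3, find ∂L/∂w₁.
∂L/∂w₁ = 0

Forward pass:
z = w₁x = -1×4 = -4
h = ReLU(-4) = 0
y = w₂h = -3×0 = 0

Backward pass:
∂L/∂y = 2(y - t) = 2(0 - 3) = -6
∂y/∂h = w₂ = -3
∂h/∂z = 0 (ReLU derivative)
∂z/∂w₁ = x = 4

∂L/∂w₁ = -6 × -3 × 0 × 4 = 0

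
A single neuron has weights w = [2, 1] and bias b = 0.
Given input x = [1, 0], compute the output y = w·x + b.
y = 2

y = (2)(1) + (1)(0) + 0 = 2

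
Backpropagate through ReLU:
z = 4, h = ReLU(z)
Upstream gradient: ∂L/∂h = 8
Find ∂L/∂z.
∂L/∂z = 8

h = ReLU(4) = 4
Since z > 0: ∂h/∂z = 1
∂L/∂z = ∂L/∂h · ∂h/∂z = 8 × 1 = 8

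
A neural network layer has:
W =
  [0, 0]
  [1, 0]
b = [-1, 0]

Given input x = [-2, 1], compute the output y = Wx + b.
y = [-1, -2]

Wx = [0×-2 + 0×1, 1×-2 + 0×1]
   = [0, -2]
y = Wx + b = [0 + -1, -2 + 0] = [-1, -2]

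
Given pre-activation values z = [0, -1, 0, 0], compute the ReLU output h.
h = [0, 0, 0, 0]

ReLU applied element-wise: max(0,0)=0, max(0,-1)=0, max(0,0)=0, max(0,0)=0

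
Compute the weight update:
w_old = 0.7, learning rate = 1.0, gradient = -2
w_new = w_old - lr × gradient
w_new = 2.7

w_new = w - η·∂L/∂w = 0.7 - 1.0×(-2) = 0.7 - (-2) = 2.7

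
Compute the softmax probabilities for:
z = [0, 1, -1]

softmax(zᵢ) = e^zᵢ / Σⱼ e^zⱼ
p = [0.2447, 0.6652, 0.09]

exp(z) = [1, 2.718, 0.3679]
Sum = 4.086
p = [0.2447, 0.6652, 0.09]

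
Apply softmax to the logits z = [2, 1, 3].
p = [0.2447, 0.09, 0.6652]

exp(z) = [7.389, 2.718, 20.09]
Sum = 30.19
p = [0.2447, 0.09, 0.6652]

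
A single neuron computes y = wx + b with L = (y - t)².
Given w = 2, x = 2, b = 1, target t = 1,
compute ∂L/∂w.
∂L/∂w = 16

y = wx + b = (2)(2) + 1 = 5
∂L/∂y = 2(y - t) = 2(5 - 1) = 8
∂y/∂w = x = 2
∂L/∂w = ∂L/∂y · ∂y/∂w = 8 × 2 = 16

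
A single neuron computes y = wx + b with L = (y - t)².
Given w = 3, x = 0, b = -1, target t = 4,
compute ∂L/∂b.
∂L/∂b = -10

y = wx + b = (3)(0) + -1 = -1
∂L/∂y = 2(y - t) = 2(-1 - 4) = -10
∂y/∂b = 1
∂L/∂b = ∂L/∂y · ∂y/∂b = -10 × 1 = -10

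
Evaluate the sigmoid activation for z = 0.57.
0.6388

sigmoid(0.57) = 1/(1 + e^(-0.57)) = 1/(1 + 0.5655) = 0.6388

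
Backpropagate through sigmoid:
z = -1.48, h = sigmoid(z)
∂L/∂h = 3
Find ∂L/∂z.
∂L/∂z = 0.4531

σ(-1.48) = 0.1854
σ'(-1.48) = σ(-1.48)(1 - σ(-1.48)) = 0.1854 × 0.8146 = 0.151
∂L/∂z = ∂L/∂h · σ'(z) = 3 × 0.151 = 0.4531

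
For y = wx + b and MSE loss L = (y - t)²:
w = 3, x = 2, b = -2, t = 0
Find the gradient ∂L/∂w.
∂L/∂w = 16

y = wx + b = (3)(2) + -2 = 4
∂L/∂y = 2(y - t) = 2(4 - 0) = 8
∂y/∂w = x = 2
∂L/∂w = ∂L/∂y · ∂y/∂w = 8 × 2 = 16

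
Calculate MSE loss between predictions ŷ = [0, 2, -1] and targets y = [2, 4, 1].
MSE = 4

MSE = (1/3)((0-2)² + (2-4)² + (-1-1)²) = (1/3)(4 + 4 + 4) = 4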